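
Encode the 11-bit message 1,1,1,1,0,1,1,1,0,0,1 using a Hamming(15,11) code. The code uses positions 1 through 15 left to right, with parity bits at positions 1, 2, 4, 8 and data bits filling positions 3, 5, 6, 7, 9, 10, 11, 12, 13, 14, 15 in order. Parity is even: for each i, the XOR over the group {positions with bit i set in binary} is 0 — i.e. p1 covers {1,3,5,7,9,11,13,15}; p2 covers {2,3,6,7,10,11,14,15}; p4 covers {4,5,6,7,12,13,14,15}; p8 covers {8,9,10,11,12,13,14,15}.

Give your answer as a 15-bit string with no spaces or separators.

101111100111001

Place data at non-parity positions: p1 p2 1 p4 1 1 1 p8 0 1 1 1 0 0 1
p1 (pos 1,3,5,7,9,11,13,15): XOR of data positions = 1⊕1⊕1⊕0⊕1⊕0⊕1 = 1
p2 (pos 2,3,6,7,10,11,14,15): XOR of data positions = 1⊕1⊕1⊕1⊕1⊕0⊕1 = 0
p4 (pos 4,5,6,7,12,13,14,15): XOR of data positions = 1⊕1⊕1⊕1⊕0⊕0⊕1 = 1
p8 (pos 8,9,10,11,12,13,14,15): XOR of data positions = 0⊕1⊕1⊕1⊕0⊕0⊕1 = 0
Codeword: 101111100111001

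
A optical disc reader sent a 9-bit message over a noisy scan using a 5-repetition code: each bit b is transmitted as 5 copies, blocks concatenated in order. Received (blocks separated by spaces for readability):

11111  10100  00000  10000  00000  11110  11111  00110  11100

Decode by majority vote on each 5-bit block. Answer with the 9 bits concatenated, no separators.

Block 1 (11111): 5 ones → 1
Block 2 (10100): 2 ones → 0
Block 3 (00000): 0 ones → 0
Block 4 (10000): 1 one → 0
Block 5 (00000): 0 ones → 0
Block 6 (11110): 4 ones → 1
Block 7 (11111): 5 ones → 1
Block 8 (00110): 2 ones → 0
Block 9 (11100): 3 ones → 1

100001101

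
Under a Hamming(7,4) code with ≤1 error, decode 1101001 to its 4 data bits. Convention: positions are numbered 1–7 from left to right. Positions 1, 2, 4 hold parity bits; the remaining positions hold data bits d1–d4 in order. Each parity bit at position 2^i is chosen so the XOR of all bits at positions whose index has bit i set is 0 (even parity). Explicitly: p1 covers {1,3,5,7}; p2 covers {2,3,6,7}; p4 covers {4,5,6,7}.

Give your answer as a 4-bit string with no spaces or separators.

s1 (pos 1,3,5,7): 1⊕0⊕0⊕1 = 0
s2 (pos 2,3,6,7): 1⊕0⊕0⊕1 = 0
s4 (pos 4,5,6,7): 1⊕0⊕0⊕1 = 0
Syndrome s4…s1 = 000 → no error.
Read data bits from positions 3,5,6,7: 0001

0001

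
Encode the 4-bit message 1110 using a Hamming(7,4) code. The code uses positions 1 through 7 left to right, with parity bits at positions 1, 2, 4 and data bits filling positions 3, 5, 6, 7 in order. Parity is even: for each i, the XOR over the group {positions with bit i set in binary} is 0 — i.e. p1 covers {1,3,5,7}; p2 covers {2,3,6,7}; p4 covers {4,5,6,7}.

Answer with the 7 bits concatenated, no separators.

Place data at non-parity positions: p1 p2 1 p4 1 1 0
p1 (pos 1,3,5,7): XOR of data positions = 1⊕1⊕0 = 0
p2 (pos 2,3,6,7): XOR of data positions = 1⊕1⊕0 = 0
p4 (pos 4,5,6,7): XOR of data positions = 1⊕1⊕0 = 0
Codeword: 0010110

0010110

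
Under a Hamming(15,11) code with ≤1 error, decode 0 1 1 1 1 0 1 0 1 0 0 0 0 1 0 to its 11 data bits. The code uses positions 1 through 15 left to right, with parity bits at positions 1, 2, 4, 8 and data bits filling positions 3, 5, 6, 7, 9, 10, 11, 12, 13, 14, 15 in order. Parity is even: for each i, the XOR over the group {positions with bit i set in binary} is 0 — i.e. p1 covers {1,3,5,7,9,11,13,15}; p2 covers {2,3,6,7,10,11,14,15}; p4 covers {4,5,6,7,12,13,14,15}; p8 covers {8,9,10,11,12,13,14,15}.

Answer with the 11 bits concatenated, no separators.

s1 (pos 1,3,5,7,9,11,13,15): 0⊕1⊕1⊕1⊕1⊕0⊕0⊕0 = 0
s2 (pos 2,3,6,7,10,11,14,15): 1⊕1⊕0⊕1⊕0⊕0⊕1⊕0 = 0
s4 (pos 4,5,6,7,12,13,14,15): 1⊕1⊕0⊕1⊕0⊕0⊕1⊕0 = 0
s8 (pos 8,9,10,11,12,13,14,15): 0⊕1⊕0⊕0⊕0⊕0⊕1⊕0 = 0
Syndrome s8…s1 = 0000 → no error.
Read data bits from positions 3,5,6,7,9,10,11,12,13,14,15: 11011000010

11011000010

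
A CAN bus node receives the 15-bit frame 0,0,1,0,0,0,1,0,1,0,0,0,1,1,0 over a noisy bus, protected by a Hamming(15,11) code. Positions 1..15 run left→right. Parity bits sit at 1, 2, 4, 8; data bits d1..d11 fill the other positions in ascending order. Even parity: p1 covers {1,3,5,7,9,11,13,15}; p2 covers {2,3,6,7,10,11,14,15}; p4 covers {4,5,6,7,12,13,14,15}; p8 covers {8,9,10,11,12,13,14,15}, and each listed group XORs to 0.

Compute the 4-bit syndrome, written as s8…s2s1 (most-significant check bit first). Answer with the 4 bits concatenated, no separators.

1110

s1 (pos 1,3,5,7,9,11,13,15): 0⊕1⊕0⊕1⊕1⊕0⊕1⊕0 = 0
s2 (pos 2,3,6,7,10,11,14,15): 0⊕1⊕0⊕1⊕0⊕0⊕1⊕0 = 1
s4 (pos 4,5,6,7,12,13,14,15): 0⊕0⊕0⊕1⊕0⊕1⊕1⊕0 = 1
s8 (pos 8,9,10,11,12,13,14,15): 0⊕1⊕0⊕0⊕0⊕1⊕1⊕0 = 1
Syndrome s8…s1 = 1110 → error at position 14.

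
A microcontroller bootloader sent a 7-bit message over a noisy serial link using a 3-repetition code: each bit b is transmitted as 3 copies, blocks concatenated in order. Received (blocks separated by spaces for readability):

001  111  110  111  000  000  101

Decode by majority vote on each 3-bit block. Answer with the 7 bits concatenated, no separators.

Block 1 (001): 1 one → 0
Block 2 (111): 3 ones → 1
Block 3 (110): 2 ones → 1
Block 4 (111): 3 ones → 1
Block 5 (000): 0 ones → 0
Block 6 (000): 0 ones → 0
Block 7 (101): 2 ones → 1

0111001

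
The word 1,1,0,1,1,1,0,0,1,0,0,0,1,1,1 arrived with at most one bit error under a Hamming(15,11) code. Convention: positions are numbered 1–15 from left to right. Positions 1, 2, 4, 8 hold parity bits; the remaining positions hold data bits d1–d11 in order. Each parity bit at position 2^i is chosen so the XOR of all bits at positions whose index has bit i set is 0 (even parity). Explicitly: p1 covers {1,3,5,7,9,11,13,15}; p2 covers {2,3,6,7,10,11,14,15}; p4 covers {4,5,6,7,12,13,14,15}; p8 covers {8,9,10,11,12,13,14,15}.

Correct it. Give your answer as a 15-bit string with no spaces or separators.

s1 (pos 1,3,5,7,9,11,13,15): 1⊕0⊕1⊕0⊕1⊕0⊕1⊕1 = 1
s2 (pos 2,3,6,7,10,11,14,15): 1⊕0⊕1⊕0⊕0⊕0⊕1⊕1 = 0
s4 (pos 4,5,6,7,12,13,14,15): 1⊕1⊕1⊕0⊕0⊕1⊕1⊕1 = 0
s8 (pos 8,9,10,11,12,13,14,15): 0⊕1⊕0⊕0⊕0⊕1⊕1⊕1 = 0
Syndrome s8…s1 = 0001 → error at position 1.
Flip position 1: 110111001000111 → 010111001000111

010111001000111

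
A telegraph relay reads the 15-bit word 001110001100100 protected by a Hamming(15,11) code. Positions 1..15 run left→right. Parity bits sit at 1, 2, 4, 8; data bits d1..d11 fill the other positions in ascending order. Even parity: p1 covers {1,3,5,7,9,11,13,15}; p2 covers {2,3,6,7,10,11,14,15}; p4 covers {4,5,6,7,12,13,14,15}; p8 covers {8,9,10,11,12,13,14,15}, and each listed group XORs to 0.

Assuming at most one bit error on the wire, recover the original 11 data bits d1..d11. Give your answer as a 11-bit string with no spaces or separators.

11001101100

s1 (pos 1,3,5,7,9,11,13,15): 0⊕1⊕1⊕0⊕1⊕0⊕1⊕0 = 0
s2 (pos 2,3,6,7,10,11,14,15): 0⊕1⊕0⊕0⊕1⊕0⊕0⊕0 = 0
s4 (pos 4,5,6,7,12,13,14,15): 1⊕1⊕0⊕0⊕0⊕1⊕0⊕0 = 1
s8 (pos 8,9,10,11,12,13,14,15): 0⊕1⊕1⊕0⊕0⊕1⊕0⊕0 = 1
Syndrome s8…s1 = 1100 → error at position 12.
Flip position 12: 001110001100100 → 001110001101100
Read data bits from positions 3,5,6,7,9,10,11,12,13,14,15: 11001101100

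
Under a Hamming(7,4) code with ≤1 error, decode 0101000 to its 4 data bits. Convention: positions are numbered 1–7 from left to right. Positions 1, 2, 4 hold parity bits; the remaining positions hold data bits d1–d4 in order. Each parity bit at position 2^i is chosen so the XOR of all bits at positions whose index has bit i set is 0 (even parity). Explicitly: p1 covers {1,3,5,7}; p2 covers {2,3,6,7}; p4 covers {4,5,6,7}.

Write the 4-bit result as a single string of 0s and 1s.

0010

s1 (pos 1,3,5,7): 0⊕0⊕0⊕0 = 0
s2 (pos 2,3,6,7): 1⊕0⊕0⊕0 = 1
s4 (pos 4,5,6,7): 1⊕0⊕0⊕0 = 1
Syndrome s4…s1 = 110 → error at position 6.
Flip position 6: 0101000 → 0101010
Read data bits from positions 3,5,6,7: 0010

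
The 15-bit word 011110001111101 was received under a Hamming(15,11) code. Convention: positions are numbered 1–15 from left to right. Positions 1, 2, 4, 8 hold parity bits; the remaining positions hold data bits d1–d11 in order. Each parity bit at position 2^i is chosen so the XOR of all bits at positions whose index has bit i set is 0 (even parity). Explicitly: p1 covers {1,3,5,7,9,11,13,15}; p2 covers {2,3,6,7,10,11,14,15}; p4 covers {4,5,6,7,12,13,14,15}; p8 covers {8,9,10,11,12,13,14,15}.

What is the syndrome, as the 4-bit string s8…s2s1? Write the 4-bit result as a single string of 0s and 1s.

s1 (pos 1,3,5,7,9,11,13,15): 0⊕1⊕1⊕0⊕1⊕1⊕1⊕1 = 0
s2 (pos 2,3,6,7,10,11,14,15): 1⊕1⊕0⊕0⊕1⊕1⊕0⊕1 = 1
s4 (pos 4,5,6,7,12,13,14,15): 1⊕1⊕0⊕0⊕1⊕1⊕0⊕1 = 1
s8 (pos 8,9,10,11,12,13,14,15): 0⊕1⊕1⊕1⊕1⊕1⊕0⊕1 = 0
Syndrome s8…s1 = 0110 → error at position 6.

0110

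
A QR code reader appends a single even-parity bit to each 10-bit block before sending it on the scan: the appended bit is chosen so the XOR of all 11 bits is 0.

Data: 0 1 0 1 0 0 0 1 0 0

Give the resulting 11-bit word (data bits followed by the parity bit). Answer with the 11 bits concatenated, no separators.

01010001001

XOR of the 10 data bits: 0⊕1⊕0⊕1⊕0⊕0⊕0⊕1⊕0⊕0 = 1
Parity bit = 1 (so all 11 bits XOR to 0).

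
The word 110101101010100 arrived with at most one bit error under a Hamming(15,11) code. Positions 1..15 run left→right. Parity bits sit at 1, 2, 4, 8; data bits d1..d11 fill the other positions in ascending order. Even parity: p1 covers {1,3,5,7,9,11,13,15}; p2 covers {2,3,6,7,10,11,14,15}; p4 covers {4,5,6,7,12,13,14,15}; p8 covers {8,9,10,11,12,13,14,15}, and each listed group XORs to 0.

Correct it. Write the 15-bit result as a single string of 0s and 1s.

s1 (pos 1,3,5,7,9,11,13,15): 1⊕0⊕0⊕1⊕1⊕1⊕1⊕0 = 1
s2 (pos 2,3,6,7,10,11,14,15): 1⊕0⊕1⊕1⊕0⊕1⊕0⊕0 = 0
s4 (pos 4,5,6,7,12,13,14,15): 1⊕0⊕1⊕1⊕0⊕1⊕0⊕0 = 0
s8 (pos 8,9,10,11,12,13,14,15): 0⊕1⊕0⊕1⊕0⊕1⊕0⊕0 = 1
Syndrome s8…s1 = 1001 → error at position 9.
Flip position 9: 110101101010100 → 110101100010100

110101100010100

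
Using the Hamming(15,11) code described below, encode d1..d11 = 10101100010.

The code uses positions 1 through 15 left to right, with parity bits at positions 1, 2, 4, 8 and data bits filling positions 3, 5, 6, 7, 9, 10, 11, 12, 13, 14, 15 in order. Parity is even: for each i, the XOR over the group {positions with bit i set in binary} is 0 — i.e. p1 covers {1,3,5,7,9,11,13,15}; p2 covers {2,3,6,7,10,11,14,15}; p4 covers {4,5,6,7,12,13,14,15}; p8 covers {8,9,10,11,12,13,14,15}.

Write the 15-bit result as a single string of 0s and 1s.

Place data at non-parity positions: p1 p2 1 p4 0 1 0 p8 1 1 0 0 0 1 0
p1 (pos 1,3,5,7,9,11,13,15): XOR of data positions = 1⊕0⊕0⊕1⊕0⊕0⊕0 = 0
p2 (pos 2,3,6,7,10,11,14,15): XOR of data positions = 1⊕1⊕0⊕1⊕0⊕1⊕0 = 0
p4 (pos 4,5,6,7,12,13,14,15): XOR of data positions = 0⊕1⊕0⊕0⊕0⊕1⊕0 = 0
p8 (pos 8,9,10,11,12,13,14,15): XOR of data positions = 1⊕1⊕0⊕0⊕0⊕1⊕0 = 1
Codeword: 001001011100010

001001011100010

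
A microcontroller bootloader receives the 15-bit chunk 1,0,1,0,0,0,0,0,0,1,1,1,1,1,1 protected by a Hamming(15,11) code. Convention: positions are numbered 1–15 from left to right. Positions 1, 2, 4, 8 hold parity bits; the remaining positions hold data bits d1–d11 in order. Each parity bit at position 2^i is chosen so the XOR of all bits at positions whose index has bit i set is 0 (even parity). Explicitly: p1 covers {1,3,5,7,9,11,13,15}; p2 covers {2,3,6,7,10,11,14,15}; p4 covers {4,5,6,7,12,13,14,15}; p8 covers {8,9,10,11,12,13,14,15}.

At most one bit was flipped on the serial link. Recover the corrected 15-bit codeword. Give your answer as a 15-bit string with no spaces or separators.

s1 (pos 1,3,5,7,9,11,13,15): 1⊕1⊕0⊕0⊕0⊕1⊕1⊕1 = 1
s2 (pos 2,3,6,7,10,11,14,15): 0⊕1⊕0⊕0⊕1⊕1⊕1⊕1 = 1
s4 (pos 4,5,6,7,12,13,14,15): 0⊕0⊕0⊕0⊕1⊕1⊕1⊕1 = 0
s8 (pos 8,9,10,11,12,13,14,15): 0⊕0⊕1⊕1⊕1⊕1⊕1⊕1 = 0
Syndrome s8…s1 = 0011 → error at position 3.
Flip position 3: 101000000111111 → 100000000111111

100000000111111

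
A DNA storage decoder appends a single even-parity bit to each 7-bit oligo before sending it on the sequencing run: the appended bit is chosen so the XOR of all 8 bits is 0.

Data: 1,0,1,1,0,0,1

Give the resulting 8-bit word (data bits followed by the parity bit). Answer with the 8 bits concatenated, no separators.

XOR of the 7 data bits: 1⊕0⊕1⊕1⊕0⊕0⊕1 = 0
Parity bit = 0 (so all 8 bits XOR to 0).

10110010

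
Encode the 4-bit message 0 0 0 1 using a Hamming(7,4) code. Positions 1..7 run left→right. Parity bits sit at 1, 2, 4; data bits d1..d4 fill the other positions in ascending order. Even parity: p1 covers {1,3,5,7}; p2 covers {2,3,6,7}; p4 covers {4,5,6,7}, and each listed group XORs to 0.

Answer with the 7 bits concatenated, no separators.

Place data at non-parity positions: p1 p2 0 p4 0 0 1
p1 (pos 1,3,5,7): XOR of data positions = 0⊕0⊕1 = 1
p2 (pos 2,3,6,7): XOR of data positions = 0⊕0⊕1 = 1
p4 (pos 4,5,6,7): XOR of data positions = 0⊕0⊕1 = 1
Codeword: 1101001

1101001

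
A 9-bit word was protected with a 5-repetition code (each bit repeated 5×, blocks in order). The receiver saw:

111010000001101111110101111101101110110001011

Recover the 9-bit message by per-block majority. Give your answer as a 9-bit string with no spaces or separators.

101111101

Block 1 (11101): 4 ones → 1
Block 2 (00000): 0 ones → 0
Block 3 (01101): 3 ones → 1
Block 4 (11111): 5 ones → 1
Block 5 (01011): 3 ones → 1
Block 6 (11101): 4 ones → 1
Block 7 (10111): 4 ones → 1
Block 8 (01100): 2 ones → 0
Block 9 (01011): 3 ones → 1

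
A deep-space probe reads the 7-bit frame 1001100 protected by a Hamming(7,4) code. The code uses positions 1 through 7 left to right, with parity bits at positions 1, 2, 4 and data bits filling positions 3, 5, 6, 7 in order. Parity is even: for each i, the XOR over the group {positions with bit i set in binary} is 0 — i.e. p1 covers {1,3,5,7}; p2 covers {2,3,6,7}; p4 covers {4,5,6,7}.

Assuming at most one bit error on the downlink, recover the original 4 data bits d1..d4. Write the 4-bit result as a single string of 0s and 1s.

0100

s1 (pos 1,3,5,7): 1⊕0⊕1⊕0 = 0
s2 (pos 2,3,6,7): 0⊕0⊕0⊕0 = 0
s4 (pos 4,5,6,7): 1⊕1⊕0⊕0 = 0
Syndrome s4…s1 = 000 → no error.
Read data bits from positions 3,5,6,7: 0100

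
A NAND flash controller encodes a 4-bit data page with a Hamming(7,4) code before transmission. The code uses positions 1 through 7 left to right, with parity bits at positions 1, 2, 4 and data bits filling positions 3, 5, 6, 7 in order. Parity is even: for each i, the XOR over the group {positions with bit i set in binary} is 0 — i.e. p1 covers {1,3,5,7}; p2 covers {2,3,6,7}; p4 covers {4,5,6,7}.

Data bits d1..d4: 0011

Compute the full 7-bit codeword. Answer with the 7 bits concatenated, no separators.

1000011

Place data at non-parity positions: p1 p2 0 p4 0 1 1
p1 (pos 1,3,5,7): XOR of data positions = 0⊕0⊕1 = 1
p2 (pos 2,3,6,7): XOR of data positions = 0⊕1⊕1 = 0
p4 (pos 4,5,6,7): XOR of data positions = 0⊕1⊕1 = 0
Codeword: 1000011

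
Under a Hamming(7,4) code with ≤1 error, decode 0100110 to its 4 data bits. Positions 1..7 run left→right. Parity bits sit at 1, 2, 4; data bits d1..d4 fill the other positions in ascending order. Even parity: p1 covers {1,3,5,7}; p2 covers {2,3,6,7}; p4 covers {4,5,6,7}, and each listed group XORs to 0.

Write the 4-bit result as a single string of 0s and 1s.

0110

s1 (pos 1,3,5,7): 0⊕0⊕1⊕0 = 1
s2 (pos 2,3,6,7): 1⊕0⊕1⊕0 = 0
s4 (pos 4,5,6,7): 0⊕1⊕1⊕0 = 0
Syndrome s4…s1 = 001 → error at position 1.
Flip position 1: 0100110 → 1100110
Read data bits from positions 3,5,6,7: 0110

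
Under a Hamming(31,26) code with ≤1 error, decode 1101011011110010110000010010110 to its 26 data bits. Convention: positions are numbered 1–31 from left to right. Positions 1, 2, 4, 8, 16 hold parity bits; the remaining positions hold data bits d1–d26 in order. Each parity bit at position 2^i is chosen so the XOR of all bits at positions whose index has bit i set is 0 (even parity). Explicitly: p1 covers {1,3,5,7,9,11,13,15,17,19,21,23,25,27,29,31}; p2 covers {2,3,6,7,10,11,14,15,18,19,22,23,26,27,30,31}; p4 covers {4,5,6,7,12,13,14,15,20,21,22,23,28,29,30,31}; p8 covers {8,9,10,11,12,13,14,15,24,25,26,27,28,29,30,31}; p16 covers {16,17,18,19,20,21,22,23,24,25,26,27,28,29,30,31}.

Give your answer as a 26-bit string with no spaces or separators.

s1 (pos 1,3,5,7,9,11,13,15,17,19,21,23,25,27,29,31): 1⊕0⊕0⊕1⊕1⊕1⊕0⊕1⊕1⊕0⊕0⊕0⊕0⊕1⊕1⊕0 = 0
s2 (pos 2,3,6,7,10,11,14,15,18,19,22,23,26,27,30,31): 1⊕0⊕1⊕1⊕1⊕1⊕0⊕1⊕1⊕0⊕0⊕0⊕0⊕1⊕1⊕0 = 1
s4 (pos 4,5,6,7,12,13,14,15,20,21,22,23,28,29,30,31): 1⊕0⊕1⊕1⊕1⊕0⊕0⊕1⊕0⊕0⊕0⊕0⊕0⊕1⊕1⊕0 = 1
s8 (pos 8,9,10,11,12,13,14,15,24,25,26,27,28,29,30,31): 0⊕1⊕1⊕1⊕1⊕0⊕0⊕1⊕1⊕0⊕0⊕1⊕0⊕1⊕1⊕0 = 1
s16 (pos 16,17,18,19,20,21,22,23,24,25,26,27,28,29,30,31): 0⊕1⊕1⊕0⊕0⊕0⊕0⊕0⊕1⊕0⊕0⊕1⊕0⊕1⊕1⊕0 = 0
Syndrome s16…s1 = 01110 → error at position 14.
Flip position 14: 1101011011110010110000010010110 → 1101011011110110110000010010110
Read data bits from positions 3,5,6,7,9,10,11,12,13,14,15,17,18,19,20,21,22,23,24,25,26,27,28,29,30,31: 00111111011110000010010110

00111111011110000010010110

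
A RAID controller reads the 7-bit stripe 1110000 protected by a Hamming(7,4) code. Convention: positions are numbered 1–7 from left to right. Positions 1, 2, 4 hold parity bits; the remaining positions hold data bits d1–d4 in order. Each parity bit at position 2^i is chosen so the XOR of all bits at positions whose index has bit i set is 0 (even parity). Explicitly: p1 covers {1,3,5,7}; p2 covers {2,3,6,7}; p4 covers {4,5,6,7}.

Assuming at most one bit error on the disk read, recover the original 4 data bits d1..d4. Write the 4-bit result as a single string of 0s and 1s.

1000

s1 (pos 1,3,5,7): 1⊕1⊕0⊕0 = 0
s2 (pos 2,3,6,7): 1⊕1⊕0⊕0 = 0
s4 (pos 4,5,6,7): 0⊕0⊕0⊕0 = 0
Syndrome s4…s1 = 000 → no error.
Read data bits from positions 3,5,6,7: 1000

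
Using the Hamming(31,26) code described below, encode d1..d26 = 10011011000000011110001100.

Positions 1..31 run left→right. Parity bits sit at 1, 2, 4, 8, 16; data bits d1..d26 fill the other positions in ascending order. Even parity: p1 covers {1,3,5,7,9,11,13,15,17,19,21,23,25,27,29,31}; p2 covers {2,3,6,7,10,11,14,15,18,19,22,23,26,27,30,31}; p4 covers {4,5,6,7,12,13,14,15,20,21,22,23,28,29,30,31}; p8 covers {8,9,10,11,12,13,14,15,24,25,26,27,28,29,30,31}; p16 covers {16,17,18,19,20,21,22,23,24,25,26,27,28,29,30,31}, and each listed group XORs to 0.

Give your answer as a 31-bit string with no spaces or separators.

1111001010110000000011110001100

Place data at non-parity positions: p1 p2 1 p4 0 0 1 p8 1 0 1 1 0 0 0 p16 0 0 0 0 1 1 1 1 0 0 0 1 1 0 0
p1 (pos 1,3,5,7,9,11,13,15,17,19,21,23,25,27,29,31): XOR of data positions = 1⊕0⊕1⊕1⊕1⊕0⊕0⊕0⊕0⊕1⊕1⊕0⊕0⊕1⊕0 = 1
p2 (pos 2,3,6,7,10,11,14,15,18,19,22,23,26,27,30,31): XOR of data positions = 1⊕0⊕1⊕0⊕1⊕0⊕0⊕0⊕0⊕1⊕1⊕0⊕0⊕0⊕0 = 1
p4 (pos 4,5,6,7,12,13,14,15,20,21,22,23,28,29,30,31): XOR of data positions = 0⊕0⊕1⊕1⊕0⊕0⊕0⊕0⊕1⊕1⊕1⊕1⊕1⊕0⊕0 = 1
p8 (pos 8,9,10,11,12,13,14,15,24,25,26,27,28,29,30,31): XOR of data positions = 1⊕0⊕1⊕1⊕0⊕0⊕0⊕1⊕0⊕0⊕0⊕1⊕1⊕0⊕0 = 0
p16 (pos 16,17,18,19,20,21,22,23,24,25,26,27,28,29,30,31): XOR of data positions = 0⊕0⊕0⊕0⊕1⊕1⊕1⊕1⊕0⊕0⊕0⊕1⊕1⊕0⊕0 = 0
Codeword: 1111001010110000000011110001100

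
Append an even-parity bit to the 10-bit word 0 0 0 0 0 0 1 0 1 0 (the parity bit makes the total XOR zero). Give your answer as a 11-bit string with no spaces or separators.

XOR of the 10 data bits: 0⊕0⊕0⊕0⊕0⊕0⊕1⊕0⊕1⊕0 = 0
Parity bit = 0 (so all 11 bits XOR to 0).

00000010100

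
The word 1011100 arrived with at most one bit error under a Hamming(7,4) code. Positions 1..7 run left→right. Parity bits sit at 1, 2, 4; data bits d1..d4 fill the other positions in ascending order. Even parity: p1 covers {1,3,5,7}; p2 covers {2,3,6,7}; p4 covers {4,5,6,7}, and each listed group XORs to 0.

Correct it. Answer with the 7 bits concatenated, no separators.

s1 (pos 1,3,5,7): 1⊕1⊕1⊕0 = 1
s2 (pos 2,3,6,7): 0⊕1⊕0⊕0 = 1
s4 (pos 4,5,6,7): 1⊕1⊕0⊕0 = 0
Syndrome s4…s1 = 011 → error at position 3.
Flip position 3: 1011100 → 1001100

1001100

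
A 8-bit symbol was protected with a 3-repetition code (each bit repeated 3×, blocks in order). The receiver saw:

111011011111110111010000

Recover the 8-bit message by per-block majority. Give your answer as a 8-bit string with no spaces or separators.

Block 1 (111): 3 ones → 1
Block 2 (011): 2 ones → 1
Block 3 (011): 2 ones → 1
Block 4 (111): 3 ones → 1
Block 5 (110): 2 ones → 1
Block 6 (111): 3 ones → 1
Block 7 (010): 1 one → 0
Block 8 (000): 0 ones → 0

11111100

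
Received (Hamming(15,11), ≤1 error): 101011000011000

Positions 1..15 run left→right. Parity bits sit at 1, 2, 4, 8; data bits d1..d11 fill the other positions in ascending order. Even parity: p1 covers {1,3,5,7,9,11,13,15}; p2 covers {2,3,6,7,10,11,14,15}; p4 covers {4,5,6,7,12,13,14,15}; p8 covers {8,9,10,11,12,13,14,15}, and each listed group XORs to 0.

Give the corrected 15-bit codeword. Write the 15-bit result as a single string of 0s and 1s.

101010000011000

s1 (pos 1,3,5,7,9,11,13,15): 1⊕1⊕1⊕0⊕0⊕1⊕0⊕0 = 0
s2 (pos 2,3,6,7,10,11,14,15): 0⊕1⊕1⊕0⊕0⊕1⊕0⊕0 = 1
s4 (pos 4,5,6,7,12,13,14,15): 0⊕1⊕1⊕0⊕1⊕0⊕0⊕0 = 1
s8 (pos 8,9,10,11,12,13,14,15): 0⊕0⊕0⊕1⊕1⊕0⊕0⊕0 = 0
Syndrome s8…s1 = 0110 → error at position 6.
Flip position 6: 101011000011000 → 101010000011000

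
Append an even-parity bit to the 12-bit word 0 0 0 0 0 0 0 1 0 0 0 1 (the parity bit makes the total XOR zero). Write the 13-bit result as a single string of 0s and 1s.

0000000100010

XOR of the 12 data bits: 0⊕0⊕0⊕0⊕0⊕0⊕0⊕1⊕0⊕0⊕0⊕1 = 0
Parity bit = 0 (so all 13 bits XOR to 0).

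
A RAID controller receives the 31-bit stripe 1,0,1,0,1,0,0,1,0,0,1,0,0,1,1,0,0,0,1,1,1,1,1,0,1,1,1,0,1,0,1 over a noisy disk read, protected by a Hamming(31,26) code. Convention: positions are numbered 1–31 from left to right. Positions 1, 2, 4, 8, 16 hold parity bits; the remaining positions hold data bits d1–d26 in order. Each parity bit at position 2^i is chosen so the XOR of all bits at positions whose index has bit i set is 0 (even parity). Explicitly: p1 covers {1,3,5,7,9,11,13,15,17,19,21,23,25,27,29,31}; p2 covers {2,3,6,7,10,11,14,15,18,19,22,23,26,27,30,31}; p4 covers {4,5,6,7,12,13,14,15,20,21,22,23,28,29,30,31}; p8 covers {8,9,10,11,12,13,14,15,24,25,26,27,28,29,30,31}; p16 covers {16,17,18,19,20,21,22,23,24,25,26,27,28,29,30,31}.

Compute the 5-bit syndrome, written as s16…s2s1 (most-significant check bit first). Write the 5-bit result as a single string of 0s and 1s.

s1 (pos 1,3,5,7,9,11,13,15,17,19,21,23,25,27,29,31): 1⊕1⊕1⊕0⊕0⊕1⊕0⊕1⊕0⊕1⊕1⊕1⊕1⊕1⊕1⊕1 = 0
s2 (pos 2,3,6,7,10,11,14,15,18,19,22,23,26,27,30,31): 0⊕1⊕0⊕0⊕0⊕1⊕1⊕1⊕0⊕1⊕1⊕1⊕1⊕1⊕0⊕1 = 0
s4 (pos 4,5,6,7,12,13,14,15,20,21,22,23,28,29,30,31): 0⊕1⊕0⊕0⊕0⊕0⊕1⊕1⊕1⊕1⊕1⊕1⊕0⊕1⊕0⊕1 = 1
s8 (pos 8,9,10,11,12,13,14,15,24,25,26,27,28,29,30,31): 1⊕0⊕0⊕1⊕0⊕0⊕1⊕1⊕0⊕1⊕1⊕1⊕0⊕1⊕0⊕1 = 1
s16 (pos 16,17,18,19,20,21,22,23,24,25,26,27,28,29,30,31): 0⊕0⊕0⊕1⊕1⊕1⊕1⊕1⊕0⊕1⊕1⊕1⊕0⊕1⊕0⊕1 = 0
Syndrome s16…s1 = 01100 → error at position 12.

01100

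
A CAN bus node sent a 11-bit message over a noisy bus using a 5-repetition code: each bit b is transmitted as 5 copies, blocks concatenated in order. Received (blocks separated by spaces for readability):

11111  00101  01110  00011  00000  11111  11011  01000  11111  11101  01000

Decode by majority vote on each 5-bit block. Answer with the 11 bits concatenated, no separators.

Block 1 (11111): 5 ones → 1
Block 2 (00101): 2 ones → 0
Block 3 (01110): 3 ones → 1
Block 4 (00011): 2 ones → 0
Block 5 (00000): 0 ones → 0
Block 6 (11111): 5 ones → 1
Block 7 (11011): 4 ones → 1
Block 8 (01000): 1 one → 0
Block 9 (11111): 5 ones → 1
Block 10 (11101): 4 ones → 1
Block 11 (01000): 1 one → 0

10100110110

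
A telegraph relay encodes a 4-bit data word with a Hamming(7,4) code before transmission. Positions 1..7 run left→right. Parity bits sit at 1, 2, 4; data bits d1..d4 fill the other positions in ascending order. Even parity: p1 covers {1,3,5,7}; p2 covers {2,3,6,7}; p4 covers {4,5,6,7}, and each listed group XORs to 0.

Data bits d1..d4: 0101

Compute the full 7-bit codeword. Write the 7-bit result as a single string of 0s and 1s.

0100101

Place data at non-parity positions: p1 p2 0 p4 1 0 1
p1 (pos 1,3,5,7): XOR of data positions = 0⊕1⊕1 = 0
p2 (pos 2,3,6,7): XOR of data positions = 0⊕0⊕1 = 1
p4 (pos 4,5,6,7): XOR of data positions = 1⊕0⊕1 = 0
Codeword: 0100101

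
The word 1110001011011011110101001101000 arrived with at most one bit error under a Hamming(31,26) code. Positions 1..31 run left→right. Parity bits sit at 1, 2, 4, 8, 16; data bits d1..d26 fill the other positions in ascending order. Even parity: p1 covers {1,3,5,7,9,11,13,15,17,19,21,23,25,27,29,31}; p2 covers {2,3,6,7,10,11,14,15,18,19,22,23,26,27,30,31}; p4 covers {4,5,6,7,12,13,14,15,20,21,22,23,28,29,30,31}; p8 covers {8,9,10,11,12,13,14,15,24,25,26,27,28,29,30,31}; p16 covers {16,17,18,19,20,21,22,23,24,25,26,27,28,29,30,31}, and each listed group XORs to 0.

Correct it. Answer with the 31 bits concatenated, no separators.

s1 (pos 1,3,5,7,9,11,13,15,17,19,21,23,25,27,29,31): 1⊕1⊕0⊕1⊕1⊕0⊕1⊕1⊕1⊕0⊕0⊕0⊕1⊕0⊕0⊕0 = 0
s2 (pos 2,3,6,7,10,11,14,15,18,19,22,23,26,27,30,31): 1⊕1⊕0⊕1⊕1⊕0⊕0⊕1⊕1⊕0⊕1⊕0⊕1⊕0⊕0⊕0 = 0
s4 (pos 4,5,6,7,12,13,14,15,20,21,22,23,28,29,30,31): 0⊕0⊕0⊕1⊕1⊕1⊕0⊕1⊕1⊕0⊕1⊕0⊕1⊕0⊕0⊕0 = 1
s8 (pos 8,9,10,11,12,13,14,15,24,25,26,27,28,29,30,31): 0⊕1⊕1⊕0⊕1⊕1⊕0⊕1⊕0⊕1⊕1⊕0⊕1⊕0⊕0⊕0 = 0
s16 (pos 16,17,18,19,20,21,22,23,24,25,26,27,28,29,30,31): 1⊕1⊕1⊕0⊕1⊕0⊕1⊕0⊕0⊕1⊕1⊕0⊕1⊕0⊕0⊕0 = 0
Syndrome s16…s1 = 00100 → error at position 4.
Flip position 4: 1110001011011011110101001101000 → 1111001011011011110101001101000

1111001011011011110101001101000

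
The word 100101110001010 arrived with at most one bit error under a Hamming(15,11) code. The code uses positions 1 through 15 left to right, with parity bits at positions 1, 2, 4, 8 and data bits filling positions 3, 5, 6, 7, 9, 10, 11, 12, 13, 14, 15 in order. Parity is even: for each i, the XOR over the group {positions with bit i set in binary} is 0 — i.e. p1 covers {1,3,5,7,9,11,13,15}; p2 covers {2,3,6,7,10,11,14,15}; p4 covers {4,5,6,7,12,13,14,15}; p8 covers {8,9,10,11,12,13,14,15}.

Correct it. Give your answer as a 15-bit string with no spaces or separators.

s1 (pos 1,3,5,7,9,11,13,15): 1⊕0⊕0⊕1⊕0⊕0⊕0⊕0 = 0
s2 (pos 2,3,6,7,10,11,14,15): 0⊕0⊕1⊕1⊕0⊕0⊕1⊕0 = 1
s4 (pos 4,5,6,7,12,13,14,15): 1⊕0⊕1⊕1⊕1⊕0⊕1⊕0 = 1
s8 (pos 8,9,10,11,12,13,14,15): 1⊕0⊕0⊕0⊕1⊕0⊕1⊕0 = 1
Syndrome s8…s1 = 1110 → error at position 14.
Flip position 14: 100101110001010 → 100101110001000

100101110001000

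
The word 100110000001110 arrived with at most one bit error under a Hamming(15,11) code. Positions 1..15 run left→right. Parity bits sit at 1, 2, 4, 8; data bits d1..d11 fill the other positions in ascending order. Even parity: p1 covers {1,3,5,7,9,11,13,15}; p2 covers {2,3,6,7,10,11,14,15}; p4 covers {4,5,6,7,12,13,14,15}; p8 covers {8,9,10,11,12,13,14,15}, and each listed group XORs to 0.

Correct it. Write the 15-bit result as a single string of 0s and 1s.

s1 (pos 1,3,5,7,9,11,13,15): 1⊕0⊕1⊕0⊕0⊕0⊕1⊕0 = 1
s2 (pos 2,3,6,7,10,11,14,15): 0⊕0⊕0⊕0⊕0⊕0⊕1⊕0 = 1
s4 (pos 4,5,6,7,12,13,14,15): 1⊕1⊕0⊕0⊕1⊕1⊕1⊕0 = 1
s8 (pos 8,9,10,11,12,13,14,15): 0⊕0⊕0⊕0⊕1⊕1⊕1⊕0 = 1
Syndrome s8…s1 = 1111 → error at position 15.
Flip position 15: 100110000001110 → 100110000001111

100110000001111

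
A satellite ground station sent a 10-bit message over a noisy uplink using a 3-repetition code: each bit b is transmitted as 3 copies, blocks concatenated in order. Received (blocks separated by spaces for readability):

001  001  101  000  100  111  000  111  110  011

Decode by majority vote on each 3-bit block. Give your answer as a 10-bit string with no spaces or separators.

0010010111

Block 1 (001): 1 one → 0
Block 2 (001): 1 one → 0
Block 3 (101): 2 ones → 1
Block 4 (000): 0 ones → 0
Block 5 (100): 1 one → 0
Block 6 (111): 3 ones → 1
Block 7 (000): 0 ones → 0
Block 8 (111): 3 ones → 1
Block 9 (110): 2 ones → 1
Block 10 (011): 2 ones → 1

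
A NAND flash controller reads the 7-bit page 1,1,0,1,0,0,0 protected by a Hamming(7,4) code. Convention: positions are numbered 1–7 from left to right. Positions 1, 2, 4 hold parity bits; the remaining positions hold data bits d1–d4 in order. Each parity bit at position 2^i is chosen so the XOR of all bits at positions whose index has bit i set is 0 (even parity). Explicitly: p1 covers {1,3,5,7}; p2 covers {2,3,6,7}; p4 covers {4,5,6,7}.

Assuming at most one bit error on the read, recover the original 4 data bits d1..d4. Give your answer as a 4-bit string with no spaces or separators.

s1 (pos 1,3,5,7): 1⊕0⊕0⊕0 = 1
s2 (pos 2,3,6,7): 1⊕0⊕0⊕0 = 1
s4 (pos 4,5,6,7): 1⊕0⊕0⊕0 = 1
Syndrome s4…s1 = 111 → error at position 7.
Flip position 7: 1101000 → 1101001
Read data bits from positions 3,5,6,7: 0001

0001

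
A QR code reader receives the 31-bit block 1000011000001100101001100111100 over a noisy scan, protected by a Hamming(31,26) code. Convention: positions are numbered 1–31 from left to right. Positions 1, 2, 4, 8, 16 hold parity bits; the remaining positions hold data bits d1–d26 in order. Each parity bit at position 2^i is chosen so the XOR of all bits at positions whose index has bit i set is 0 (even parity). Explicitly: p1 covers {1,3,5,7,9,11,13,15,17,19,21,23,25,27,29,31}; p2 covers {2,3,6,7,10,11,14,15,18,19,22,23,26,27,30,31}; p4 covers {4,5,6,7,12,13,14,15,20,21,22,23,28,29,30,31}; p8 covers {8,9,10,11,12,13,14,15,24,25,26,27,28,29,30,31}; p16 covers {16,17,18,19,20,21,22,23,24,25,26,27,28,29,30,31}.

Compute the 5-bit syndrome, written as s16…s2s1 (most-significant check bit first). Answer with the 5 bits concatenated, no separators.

s1 (pos 1,3,5,7,9,11,13,15,17,19,21,23,25,27,29,31): 1⊕0⊕0⊕1⊕0⊕0⊕1⊕0⊕1⊕1⊕0⊕1⊕0⊕1⊕1⊕0 = 0
s2 (pos 2,3,6,7,10,11,14,15,18,19,22,23,26,27,30,31): 0⊕0⊕1⊕1⊕0⊕0⊕1⊕0⊕0⊕1⊕1⊕1⊕1⊕1⊕0⊕0 = 0
s4 (pos 4,5,6,7,12,13,14,15,20,21,22,23,28,29,30,31): 0⊕0⊕1⊕1⊕0⊕1⊕1⊕0⊕0⊕0⊕1⊕1⊕1⊕1⊕0⊕0 = 0
s8 (pos 8,9,10,11,12,13,14,15,24,25,26,27,28,29,30,31): 0⊕0⊕0⊕0⊕0⊕1⊕1⊕0⊕0⊕0⊕1⊕1⊕1⊕1⊕0⊕0 = 0
s16 (pos 16,17,18,19,20,21,22,23,24,25,26,27,28,29,30,31): 0⊕1⊕0⊕1⊕0⊕0⊕1⊕1⊕0⊕0⊕1⊕1⊕1⊕1⊕0⊕0 = 0
Syndrome s16…s1 = 00000 → no error.

00000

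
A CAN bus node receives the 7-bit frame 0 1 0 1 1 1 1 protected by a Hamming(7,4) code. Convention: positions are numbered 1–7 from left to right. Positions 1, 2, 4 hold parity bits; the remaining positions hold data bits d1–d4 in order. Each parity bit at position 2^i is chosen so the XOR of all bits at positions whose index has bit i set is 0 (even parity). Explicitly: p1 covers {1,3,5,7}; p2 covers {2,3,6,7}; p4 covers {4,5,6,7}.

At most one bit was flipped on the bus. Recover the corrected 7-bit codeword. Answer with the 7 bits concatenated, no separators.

s1 (pos 1,3,5,7): 0⊕0⊕1⊕1 = 0
s2 (pos 2,3,6,7): 1⊕0⊕1⊕1 = 1
s4 (pos 4,5,6,7): 1⊕1⊕1⊕1 = 0
Syndrome s4…s1 = 010 → error at position 2.
Flip position 2: 0101111 → 0001111

0001111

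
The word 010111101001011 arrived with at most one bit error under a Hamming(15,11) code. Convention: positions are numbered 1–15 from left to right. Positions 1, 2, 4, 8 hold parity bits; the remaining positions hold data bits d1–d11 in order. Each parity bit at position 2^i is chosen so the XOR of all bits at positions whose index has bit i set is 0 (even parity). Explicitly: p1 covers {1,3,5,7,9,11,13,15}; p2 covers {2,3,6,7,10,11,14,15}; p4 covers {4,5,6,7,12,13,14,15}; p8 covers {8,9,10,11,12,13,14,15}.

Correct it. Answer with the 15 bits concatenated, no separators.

s1 (pos 1,3,5,7,9,11,13,15): 0⊕0⊕1⊕1⊕1⊕0⊕0⊕1 = 0
s2 (pos 2,3,6,7,10,11,14,15): 1⊕0⊕1⊕1⊕0⊕0⊕1⊕1 = 1
s4 (pos 4,5,6,7,12,13,14,15): 1⊕1⊕1⊕1⊕1⊕0⊕1⊕1 = 1
s8 (pos 8,9,10,11,12,13,14,15): 0⊕1⊕0⊕0⊕1⊕0⊕1⊕1 = 0
Syndrome s8…s1 = 0110 → error at position 6.
Flip position 6: 010111101001011 → 010110101001011

010110101001011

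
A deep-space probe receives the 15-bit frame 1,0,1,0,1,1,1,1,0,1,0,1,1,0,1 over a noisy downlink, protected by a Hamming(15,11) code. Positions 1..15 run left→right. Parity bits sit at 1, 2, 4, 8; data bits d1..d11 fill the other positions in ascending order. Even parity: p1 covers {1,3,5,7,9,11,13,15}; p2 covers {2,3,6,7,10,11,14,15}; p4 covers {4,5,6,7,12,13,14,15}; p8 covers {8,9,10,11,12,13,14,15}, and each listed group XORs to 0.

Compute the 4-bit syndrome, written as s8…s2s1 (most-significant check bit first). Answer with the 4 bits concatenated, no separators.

s1 (pos 1,3,5,7,9,11,13,15): 1⊕1⊕1⊕1⊕0⊕0⊕1⊕1 = 0
s2 (pos 2,3,6,7,10,11,14,15): 0⊕1⊕1⊕1⊕1⊕0⊕0⊕1 = 1
s4 (pos 4,5,6,7,12,13,14,15): 0⊕1⊕1⊕1⊕1⊕1⊕0⊕1 = 0
s8 (pos 8,9,10,11,12,13,14,15): 1⊕0⊕1⊕0⊕1⊕1⊕0⊕1 = 1
Syndrome s8…s1 = 1010 → error at position 10.

1010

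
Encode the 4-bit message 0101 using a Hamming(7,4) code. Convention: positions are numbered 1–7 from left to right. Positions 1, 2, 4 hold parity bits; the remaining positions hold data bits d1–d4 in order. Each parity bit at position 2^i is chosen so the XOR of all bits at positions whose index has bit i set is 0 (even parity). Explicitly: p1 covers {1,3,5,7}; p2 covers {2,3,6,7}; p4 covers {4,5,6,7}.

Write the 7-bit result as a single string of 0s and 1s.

Place data at non-parity positions: p1 p2 0 p4 1 0 1
p1 (pos 1,3,5,7): XOR of data positions = 0⊕1⊕1 = 0
p2 (pos 2,3,6,7): XOR of data positions = 0⊕0⊕1 = 1
p4 (pos 4,5,6,7): XOR of data positions = 1⊕0⊕1 = 0
Codeword: 0100101

0100101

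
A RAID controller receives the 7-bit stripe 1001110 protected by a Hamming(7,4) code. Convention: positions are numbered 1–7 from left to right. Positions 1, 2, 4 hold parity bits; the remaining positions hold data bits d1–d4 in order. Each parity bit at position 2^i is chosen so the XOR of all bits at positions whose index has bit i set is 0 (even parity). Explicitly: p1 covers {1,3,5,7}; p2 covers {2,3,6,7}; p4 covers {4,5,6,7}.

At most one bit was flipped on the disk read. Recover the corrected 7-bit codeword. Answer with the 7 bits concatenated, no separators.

1001100

s1 (pos 1,3,5,7): 1⊕0⊕1⊕0 = 0
s2 (pos 2,3,6,7): 0⊕0⊕1⊕0 = 1
s4 (pos 4,5,6,7): 1⊕1⊕1⊕0 = 1
Syndrome s4…s1 = 110 → error at position 6.
Flip position 6: 1001110 → 1001100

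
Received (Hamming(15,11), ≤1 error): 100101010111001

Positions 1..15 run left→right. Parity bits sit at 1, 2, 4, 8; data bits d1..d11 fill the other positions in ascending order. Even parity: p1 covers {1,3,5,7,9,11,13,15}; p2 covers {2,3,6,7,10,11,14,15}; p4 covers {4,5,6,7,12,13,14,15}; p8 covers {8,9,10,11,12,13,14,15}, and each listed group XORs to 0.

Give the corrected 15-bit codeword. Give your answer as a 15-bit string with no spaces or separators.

s1 (pos 1,3,5,7,9,11,13,15): 1⊕0⊕0⊕0⊕0⊕1⊕0⊕1 = 1
s2 (pos 2,3,6,7,10,11,14,15): 0⊕0⊕1⊕0⊕1⊕1⊕0⊕1 = 0
s4 (pos 4,5,6,7,12,13,14,15): 1⊕0⊕1⊕0⊕1⊕0⊕0⊕1 = 0
s8 (pos 8,9,10,11,12,13,14,15): 1⊕0⊕1⊕1⊕1⊕0⊕0⊕1 = 1
Syndrome s8…s1 = 1001 → error at position 9.
Flip position 9: 100101010111001 → 100101011111001

100101011111001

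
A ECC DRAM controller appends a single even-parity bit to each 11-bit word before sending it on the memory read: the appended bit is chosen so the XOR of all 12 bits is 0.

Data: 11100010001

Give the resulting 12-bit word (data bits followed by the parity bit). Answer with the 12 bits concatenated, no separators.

XOR of the 11 data bits: 1⊕1⊕1⊕0⊕0⊕0⊕1⊕0⊕0⊕0⊕1 = 1
Parity bit = 1 (so all 12 bits XOR to 0).

111000100011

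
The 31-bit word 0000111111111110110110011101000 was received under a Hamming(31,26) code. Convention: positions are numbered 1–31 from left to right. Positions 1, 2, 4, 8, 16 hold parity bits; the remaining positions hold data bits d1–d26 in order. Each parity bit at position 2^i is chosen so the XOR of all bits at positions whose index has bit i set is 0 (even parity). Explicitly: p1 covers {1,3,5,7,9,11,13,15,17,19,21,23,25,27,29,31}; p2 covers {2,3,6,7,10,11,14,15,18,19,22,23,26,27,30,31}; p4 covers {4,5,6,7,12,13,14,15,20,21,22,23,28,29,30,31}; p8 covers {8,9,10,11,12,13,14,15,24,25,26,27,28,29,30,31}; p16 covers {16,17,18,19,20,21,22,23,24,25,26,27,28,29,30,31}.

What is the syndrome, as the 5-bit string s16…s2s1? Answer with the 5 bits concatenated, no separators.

s1 (pos 1,3,5,7,9,11,13,15,17,19,21,23,25,27,29,31): 0⊕0⊕1⊕1⊕1⊕1⊕1⊕1⊕1⊕0⊕1⊕0⊕1⊕0⊕0⊕0 = 1
s2 (pos 2,3,6,7,10,11,14,15,18,19,22,23,26,27,30,31): 0⊕0⊕1⊕1⊕1⊕1⊕1⊕1⊕1⊕0⊕0⊕0⊕1⊕0⊕0⊕0 = 0
s4 (pos 4,5,6,7,12,13,14,15,20,21,22,23,28,29,30,31): 0⊕1⊕1⊕1⊕1⊕1⊕1⊕1⊕1⊕1⊕0⊕0⊕1⊕0⊕0⊕0 = 0
s8 (pos 8,9,10,11,12,13,14,15,24,25,26,27,28,29,30,31): 1⊕1⊕1⊕1⊕1⊕1⊕1⊕1⊕1⊕1⊕1⊕0⊕1⊕0⊕0⊕0 = 0
s16 (pos 16,17,18,19,20,21,22,23,24,25,26,27,28,29,30,31): 0⊕1⊕1⊕0⊕1⊕1⊕0⊕0⊕1⊕1⊕1⊕0⊕1⊕0⊕0⊕0 = 0
Syndrome s16…s1 = 00001 → error at position 1.

00001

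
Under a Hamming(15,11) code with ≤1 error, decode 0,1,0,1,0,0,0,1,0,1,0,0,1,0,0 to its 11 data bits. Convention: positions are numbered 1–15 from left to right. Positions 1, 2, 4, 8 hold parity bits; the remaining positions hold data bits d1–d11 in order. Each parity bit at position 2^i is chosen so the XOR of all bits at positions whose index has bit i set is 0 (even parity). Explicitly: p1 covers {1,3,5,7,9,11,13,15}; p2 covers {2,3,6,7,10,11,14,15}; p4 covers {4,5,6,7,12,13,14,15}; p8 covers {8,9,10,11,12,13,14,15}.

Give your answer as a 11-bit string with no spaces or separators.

s1 (pos 1,3,5,7,9,11,13,15): 0⊕0⊕0⊕0⊕0⊕0⊕1⊕0 = 1
s2 (pos 2,3,6,7,10,11,14,15): 1⊕0⊕0⊕0⊕1⊕0⊕0⊕0 = 0
s4 (pos 4,5,6,7,12,13,14,15): 1⊕0⊕0⊕0⊕0⊕1⊕0⊕0 = 0
s8 (pos 8,9,10,11,12,13,14,15): 1⊕0⊕1⊕0⊕0⊕1⊕0⊕0 = 1
Syndrome s8…s1 = 1001 → error at position 9.
Flip position 9: 010100010100100 → 010100011100100
Read data bits from positions 3,5,6,7,9,10,11,12,13,14,15: 00001100100

00001100100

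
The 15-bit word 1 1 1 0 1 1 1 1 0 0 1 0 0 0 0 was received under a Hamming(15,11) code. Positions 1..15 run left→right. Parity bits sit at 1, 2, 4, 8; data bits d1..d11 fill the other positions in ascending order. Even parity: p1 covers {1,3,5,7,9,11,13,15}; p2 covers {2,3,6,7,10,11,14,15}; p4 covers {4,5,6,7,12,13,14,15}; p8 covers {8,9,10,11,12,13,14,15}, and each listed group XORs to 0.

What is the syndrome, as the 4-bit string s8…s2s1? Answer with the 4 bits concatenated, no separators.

0111

s1 (pos 1,3,5,7,9,11,13,15): 1⊕1⊕1⊕1⊕0⊕1⊕0⊕0 = 1
s2 (pos 2,3,6,7,10,11,14,15): 1⊕1⊕1⊕1⊕0⊕1⊕0⊕0 = 1
s4 (pos 4,5,6,7,12,13,14,15): 0⊕1⊕1⊕1⊕0⊕0⊕0⊕0 = 1
s8 (pos 8,9,10,11,12,13,14,15): 1⊕0⊕0⊕1⊕0⊕0⊕0⊕0 = 0
Syndrome s8…s1 = 0111 → error at position 7.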